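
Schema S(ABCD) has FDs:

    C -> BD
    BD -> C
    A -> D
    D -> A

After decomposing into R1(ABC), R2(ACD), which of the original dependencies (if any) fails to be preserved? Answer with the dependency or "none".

none

C → BD: restricted closure across fragments reaches BD.
BD → C: restricted closure across fragments reaches C.
A → D lies within R2.
D → A lies within R2.
Every dependency is enforceable on the fragments, so the decomposition is dependency-preserving.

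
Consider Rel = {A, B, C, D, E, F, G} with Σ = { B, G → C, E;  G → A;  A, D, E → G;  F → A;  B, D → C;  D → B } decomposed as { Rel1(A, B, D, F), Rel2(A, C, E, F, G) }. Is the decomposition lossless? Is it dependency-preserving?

Lossless test: (A, F)⁺ = {A, F}, which is a superkey of neither fragment — lossy.
Dependency preservation: the restricted closure of {B, G} across the fragments never reaches {C, E}, so B, G → C, E cannot be enforced without a join — not preserved.

lossy and not dependency-preserving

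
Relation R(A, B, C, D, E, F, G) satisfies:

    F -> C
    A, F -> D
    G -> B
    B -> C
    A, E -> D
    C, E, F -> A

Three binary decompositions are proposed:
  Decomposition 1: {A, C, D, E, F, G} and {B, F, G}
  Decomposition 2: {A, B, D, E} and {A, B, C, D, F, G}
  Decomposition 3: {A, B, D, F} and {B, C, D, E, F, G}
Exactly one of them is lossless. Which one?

Decomposition 1

Decomposition 1: common = {F, G}, closure = {B, C, F, G} → lossless.
Decomposition 2: common = {A, B, D}, closure = {A, B, C, D} → lossy.
Decomposition 3: common = {B, D, F}, closure = {B, C, D, F} → lossy.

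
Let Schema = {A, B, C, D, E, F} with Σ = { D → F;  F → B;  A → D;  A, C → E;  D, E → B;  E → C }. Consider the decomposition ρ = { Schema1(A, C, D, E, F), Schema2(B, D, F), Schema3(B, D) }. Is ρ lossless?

Yes

Chase test. Columns are A, B, C, D, E, F; row i has aⱼ where attribute j ∈ Schemai, else bᵢⱼ.
Initial tableau (one row per fragment):
  row 1: a1 b12 a3 a4 a5 a6
  row 2: b21 a2 b23 a4 b25 a6
  row 3: b31 a2 b33 a4 b35 b36
Rows 1 and 3 agree on D; apply D→F and equate their F entries.
Rows 1 and 2 agree on F; apply F→B and equate their B entries.
Row 1 is now all distinguished symbols — the join is lossless.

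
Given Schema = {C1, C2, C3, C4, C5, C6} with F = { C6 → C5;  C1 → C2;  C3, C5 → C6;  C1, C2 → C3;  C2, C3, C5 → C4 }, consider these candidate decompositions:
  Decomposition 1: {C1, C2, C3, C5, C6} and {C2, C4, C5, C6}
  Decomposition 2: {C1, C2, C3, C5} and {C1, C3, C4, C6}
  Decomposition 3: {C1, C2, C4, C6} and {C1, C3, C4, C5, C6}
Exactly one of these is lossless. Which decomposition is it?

Decomposition 1: common = {C2, C5, C6}, closure = {C2, C5, C6} → lossy.
Decomposition 2: common = {C1, C3}, closure = {C1, C2, C3} → lossy.
Decomposition 3: common = {C1, C4, C6}, closure = {C1, C2, C3, C4, C5, C6} → lossless.

Decomposition 3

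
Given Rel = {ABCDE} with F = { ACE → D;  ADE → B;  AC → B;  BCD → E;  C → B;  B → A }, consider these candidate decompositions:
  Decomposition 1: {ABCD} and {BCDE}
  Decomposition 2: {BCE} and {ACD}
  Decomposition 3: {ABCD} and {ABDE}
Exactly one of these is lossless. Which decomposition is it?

Decomposition 1

Decomposition 1: common = {BCD}, closure = {ABCDE} → lossless.
Decomposition 2: common = {C}, closure = {ABC} → lossy.
Decomposition 3: common = {ABD}, closure = {ABD} → lossy.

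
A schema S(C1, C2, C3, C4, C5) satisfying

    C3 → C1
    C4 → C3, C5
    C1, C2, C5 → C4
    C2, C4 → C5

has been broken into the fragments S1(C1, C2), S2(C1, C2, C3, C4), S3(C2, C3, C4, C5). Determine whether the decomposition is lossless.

Chase test. Columns are C1, C2, C3, C4, C5; row i has aⱼ where attribute j ∈ Si, else bᵢⱼ.
Initial tableau (one row per fragment):
  row 1: a1 a2 b13 b14 b15
  row 2: a1 a2 a3 a4 b25
  row 3: b31 a2 a3 a4 a5
Rows 2 and 3 agree on C3; apply C3→C1 and equate their C1 entries.
Rows 2 and 3 agree on C4; apply C4→C3, C5 and equate their C3, C5 entries.
Row 2 is now all distinguished symbols — the join is lossless.

Yes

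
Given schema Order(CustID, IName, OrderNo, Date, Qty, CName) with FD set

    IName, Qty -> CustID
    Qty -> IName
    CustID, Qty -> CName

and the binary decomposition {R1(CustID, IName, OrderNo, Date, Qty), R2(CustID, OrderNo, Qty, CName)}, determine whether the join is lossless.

Common attributes: R1 ∩ R2 = {CustID, OrderNo, Qty}.
Closure of {CustID, OrderNo, Qty}: Qty → IName applies, adding IName; CustID, Qty → CName applies, adding CName. So (CustID, OrderNo, Qty)⁺ = {CustID, IName, OrderNo, Qty, CName}.
This closure contains every attribute of R2, so R1 ∩ R2 → R2. The join is lossless.

Yes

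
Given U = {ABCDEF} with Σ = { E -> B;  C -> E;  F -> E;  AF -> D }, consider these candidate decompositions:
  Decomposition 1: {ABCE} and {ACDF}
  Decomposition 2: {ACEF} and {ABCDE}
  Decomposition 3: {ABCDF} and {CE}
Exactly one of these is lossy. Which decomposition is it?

Decomposition 1: common = {AC}, closure = {ABCE} → lossless.
Decomposition 2: common = {ACE}, closure = {ABCE} → lossy.
Decomposition 3: common = {C}, closure = {BCE} → lossless.

Decomposition 2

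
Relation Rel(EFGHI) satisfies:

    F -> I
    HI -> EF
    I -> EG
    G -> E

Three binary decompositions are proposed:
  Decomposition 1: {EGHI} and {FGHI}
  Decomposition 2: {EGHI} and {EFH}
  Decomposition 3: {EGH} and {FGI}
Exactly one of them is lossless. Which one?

Decomposition 1

Decomposition 1: common = {GHI}, closure = {EFGHI} → lossless.
Decomposition 2: common = {EH}, closure = {EH} → lossy.
Decomposition 3: common = {G}, closure = {EG} → lossy.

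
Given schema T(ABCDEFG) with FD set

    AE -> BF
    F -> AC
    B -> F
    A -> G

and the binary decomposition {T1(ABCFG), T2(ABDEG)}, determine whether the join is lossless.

Common attributes: T1 ∩ T2 = {ABG}.
Closure of {ABG}: B → F applies, adding F; F → AC applies, adding C. So (ABG)⁺ = {ABCFG}.
This closure contains every attribute of T1, so T1 ∩ T2 → T1. The join is lossless.

Yes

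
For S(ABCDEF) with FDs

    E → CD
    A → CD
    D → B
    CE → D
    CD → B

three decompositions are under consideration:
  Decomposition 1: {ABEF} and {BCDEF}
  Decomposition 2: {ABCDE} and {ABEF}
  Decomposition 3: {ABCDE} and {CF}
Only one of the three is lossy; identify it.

Decomposition 1: common = {BEF}, closure = {BCDEF} → lossless.
Decomposition 2: common = {ABE}, closure = {ABCDE} → lossless.
Decomposition 3: common = {C}, closure = {C} → lossy.

Decomposition 3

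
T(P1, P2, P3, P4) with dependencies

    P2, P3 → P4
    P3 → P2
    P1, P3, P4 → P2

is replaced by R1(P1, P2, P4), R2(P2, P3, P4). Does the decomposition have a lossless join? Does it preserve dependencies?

Lossless test: (P2, P4)⁺ = {P2, P4}, which is a superkey of neither fragment — lossy.
Dependency preservation: P1, P3, P4 → P2 is not contained in any single fragment, but the restricted closure of its left-hand side across the fragments still reaches the right-hand side; the remaining FDs each lie inside some fragment. All dependencies are preserved.

lossy but dependency-preserving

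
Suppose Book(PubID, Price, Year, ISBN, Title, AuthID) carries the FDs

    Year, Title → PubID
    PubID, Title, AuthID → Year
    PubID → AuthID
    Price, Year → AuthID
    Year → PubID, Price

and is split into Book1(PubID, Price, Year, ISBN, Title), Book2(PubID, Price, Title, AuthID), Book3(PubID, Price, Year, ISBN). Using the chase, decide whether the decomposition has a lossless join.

Chase test. Columns are PubID, Price, Year, ISBN, Title, AuthID; row i has aⱼ where attribute j ∈ Booki, else bᵢⱼ.
Initial tableau (one row per fragment):
  row 1: a1 a2 a3 a4 a5 b16
  row 2: a1 a2 b23 b24 a5 a6
  row 3: a1 a2 a3 a4 b35 b36
Rows 1 and 2 agree on PubID; apply PubID→AuthID and equate their AuthID entries.
Rows 1 and 3 agree on PubID; apply PubID→AuthID and equate their AuthID entries.
Rows 1 and 2 agree on PubID, Title, AuthID; apply PubID, Title, AuthID→Year and equate their Year entries.
Row 1 is now all distinguished symbols — the join is lossless.

Yes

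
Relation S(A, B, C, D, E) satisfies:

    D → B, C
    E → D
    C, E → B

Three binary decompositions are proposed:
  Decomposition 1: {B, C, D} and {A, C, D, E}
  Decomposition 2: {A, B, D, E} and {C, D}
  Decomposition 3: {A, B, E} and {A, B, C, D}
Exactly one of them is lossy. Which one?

Decomposition 1: common = {C, D}, closure = {B, C, D} → lossless.
Decomposition 2: common = {D}, closure = {B, C, D} → lossless.
Decomposition 3: common = {A, B}, closure = {A, B} → lossy.

Decomposition 3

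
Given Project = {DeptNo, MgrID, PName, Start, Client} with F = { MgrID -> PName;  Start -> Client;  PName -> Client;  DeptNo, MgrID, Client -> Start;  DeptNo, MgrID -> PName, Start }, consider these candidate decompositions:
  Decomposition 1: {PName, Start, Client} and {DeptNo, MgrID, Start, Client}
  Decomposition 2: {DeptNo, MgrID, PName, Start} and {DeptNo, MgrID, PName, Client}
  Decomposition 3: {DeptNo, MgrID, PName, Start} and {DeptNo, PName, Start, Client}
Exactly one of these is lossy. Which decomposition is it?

Decomposition 1

Decomposition 1: common = {Start, Client}, closure = {Start, Client} → lossy.
Decomposition 2: common = {DeptNo, MgrID, PName}, closure = {DeptNo, MgrID, PName, Start, Client} → lossless.
Decomposition 3: common = {DeptNo, PName, Start}, closure = {DeptNo, PName, Start, Client} → lossless.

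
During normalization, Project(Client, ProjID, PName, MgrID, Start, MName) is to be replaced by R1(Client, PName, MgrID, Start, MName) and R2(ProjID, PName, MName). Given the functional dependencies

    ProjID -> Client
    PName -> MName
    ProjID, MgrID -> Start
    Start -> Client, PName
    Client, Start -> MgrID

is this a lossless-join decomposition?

No

Common attributes: R1 ∩ R2 = {PName, MName}.
No dependency enlarges {PName, MName}, so (PName, MName)⁺ = {PName, MName}.
The closure contains neither all of R1 = {Client, PName, MgrID, Start, MName} nor all of R2 = {ProjID, PName, MName}, so the common attributes are not a superkey of either fragment. The join is lossy.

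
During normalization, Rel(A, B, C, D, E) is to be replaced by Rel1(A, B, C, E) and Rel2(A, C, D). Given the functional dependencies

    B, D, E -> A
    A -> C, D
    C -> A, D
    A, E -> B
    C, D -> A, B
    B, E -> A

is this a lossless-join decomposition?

Common attributes: Rel1 ∩ Rel2 = {A, C}.
Closure of {A, C}: A → C, D applies, adding D; C, D → A, B applies, adding B. So (A, C)⁺ = {A, B, C, D}.
This closure contains every attribute of Rel2, so Rel1 ∩ Rel2 → Rel2. The join is lossless.

Yes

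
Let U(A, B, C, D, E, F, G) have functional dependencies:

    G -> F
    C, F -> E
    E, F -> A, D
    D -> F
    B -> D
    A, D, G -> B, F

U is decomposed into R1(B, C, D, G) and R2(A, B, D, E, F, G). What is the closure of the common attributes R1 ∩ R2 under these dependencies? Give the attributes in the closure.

B, D, F, G

R1 ∩ R2 = {B, D, G}.
G → F applies, adding F
Closure: {B, D, F, G}.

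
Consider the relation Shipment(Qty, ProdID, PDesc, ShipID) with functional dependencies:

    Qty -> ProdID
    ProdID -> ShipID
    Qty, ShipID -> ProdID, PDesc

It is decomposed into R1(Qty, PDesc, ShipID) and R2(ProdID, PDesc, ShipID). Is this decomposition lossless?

Common attributes: R1 ∩ R2 = {PDesc, ShipID}.
No dependency enlarges {PDesc, ShipID}, so (PDesc, ShipID)⁺ = {PDesc, ShipID}.
The closure contains neither all of R1 = {Qty, PDesc, ShipID} nor all of R2 = {ProdID, PDesc, ShipID}, so the common attributes are not a superkey of either fragment. The join is lossy.

No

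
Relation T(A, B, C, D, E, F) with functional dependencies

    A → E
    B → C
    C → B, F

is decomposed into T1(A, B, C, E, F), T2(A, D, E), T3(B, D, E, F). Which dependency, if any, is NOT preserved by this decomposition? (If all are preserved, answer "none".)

A → E lies within T1.
B → C lies within T1.
C → B, F lies within T1.
Every dependency is enforceable on the fragments, so the decomposition is dependency-preserving.

none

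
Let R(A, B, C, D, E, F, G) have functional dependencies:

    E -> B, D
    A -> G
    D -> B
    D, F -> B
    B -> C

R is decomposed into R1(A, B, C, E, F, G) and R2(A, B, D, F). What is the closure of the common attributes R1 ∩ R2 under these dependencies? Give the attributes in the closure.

R1 ∩ R2 = {A, B, F}.
A → G applies, adding G
B → C applies, adding C
Closure: {A, B, C, F, G}.

A, B, C, F, G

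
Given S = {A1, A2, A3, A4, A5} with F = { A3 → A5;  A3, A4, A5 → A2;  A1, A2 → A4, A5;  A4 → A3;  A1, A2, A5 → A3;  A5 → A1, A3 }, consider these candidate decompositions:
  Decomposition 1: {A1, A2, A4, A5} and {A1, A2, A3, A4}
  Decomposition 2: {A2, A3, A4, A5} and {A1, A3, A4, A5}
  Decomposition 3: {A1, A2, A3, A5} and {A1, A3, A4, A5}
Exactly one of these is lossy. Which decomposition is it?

Decomposition 3

Decomposition 1: common = {A1, A2, A4}, closure = {A1, A2, A3, A4, A5} → lossless.
Decomposition 2: common = {A3, A4, A5}, closure = {A1, A2, A3, A4, A5} → lossless.
Decomposition 3: common = {A1, A3, A5}, closure = {A1, A3, A5} → lossy.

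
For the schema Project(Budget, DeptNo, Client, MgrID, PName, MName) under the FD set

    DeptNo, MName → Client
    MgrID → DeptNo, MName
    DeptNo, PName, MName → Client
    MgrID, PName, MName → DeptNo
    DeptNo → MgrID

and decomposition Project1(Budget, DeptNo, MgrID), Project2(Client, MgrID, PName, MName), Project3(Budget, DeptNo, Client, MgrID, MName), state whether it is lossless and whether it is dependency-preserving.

lossy but dependency-preserving

Lossless test (chase): Rows 1 and 2 agree on MgrID; apply MgrID→DeptNo, MName and equate their DeptNo, MName entries. Rows 1 and 2 agree on DeptNo, MName; apply DeptNo, MName→Client and equate their Client entries. No row becomes fully distinguished — the join is lossy.
Dependency preservation: DeptNo, PName, MName → Client; MgrID, PName, MName → DeptNo are not contained in any single fragment, but the restricted closure of each left-hand side across the fragments still reaches the right-hand side; the remaining FDs each lie inside some fragment. All dependencies are preserved.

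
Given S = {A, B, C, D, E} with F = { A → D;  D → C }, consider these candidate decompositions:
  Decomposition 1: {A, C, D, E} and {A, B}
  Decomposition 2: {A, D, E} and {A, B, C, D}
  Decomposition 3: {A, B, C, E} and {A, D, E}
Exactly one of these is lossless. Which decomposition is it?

Decomposition 3

Decomposition 1: common = {A}, closure = {A, C, D} → lossy.
Decomposition 2: common = {A, D}, closure = {A, C, D} → lossy.
Decomposition 3: common = {A, E}, closure = {A, C, D, E} → lossless.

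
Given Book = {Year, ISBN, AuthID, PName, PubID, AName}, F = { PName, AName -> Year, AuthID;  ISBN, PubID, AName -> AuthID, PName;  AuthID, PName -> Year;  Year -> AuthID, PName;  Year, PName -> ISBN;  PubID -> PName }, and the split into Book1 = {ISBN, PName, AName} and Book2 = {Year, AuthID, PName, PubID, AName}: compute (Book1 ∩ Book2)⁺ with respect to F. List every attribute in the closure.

Book1 ∩ Book2 = {PName, AName}.
PName, AName → Year, AuthID applies, adding Year, AuthID
Year, PName → ISBN applies, adding ISBN
Closure: {Year, ISBN, AuthID, PName, AName}.

Year, ISBN, AuthID, PName, AName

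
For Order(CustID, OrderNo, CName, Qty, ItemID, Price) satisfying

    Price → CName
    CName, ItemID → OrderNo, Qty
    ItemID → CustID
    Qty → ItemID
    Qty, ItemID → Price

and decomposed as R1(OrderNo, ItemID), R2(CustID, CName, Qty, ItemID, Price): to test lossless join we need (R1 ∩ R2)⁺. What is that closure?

R1 ∩ R2 = {ItemID}.
ItemID → CustID applies, adding CustID
Closure: {CustID, ItemID}.

CustID, ItemID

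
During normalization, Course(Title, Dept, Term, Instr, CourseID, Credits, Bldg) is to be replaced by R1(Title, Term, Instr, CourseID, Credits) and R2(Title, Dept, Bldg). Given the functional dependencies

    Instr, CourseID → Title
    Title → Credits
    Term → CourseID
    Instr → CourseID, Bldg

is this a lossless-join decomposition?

Common attributes: R1 ∩ R2 = {Title}.
Closure of {Title}: Title → Credits applies, adding Credits. So (Title)⁺ = {Title, Credits}.
The closure contains neither all of R1 = {Title, Term, Instr, CourseID, Credits} nor all of R2 = {Title, Dept, Bldg}, so the common attributes are not a superkey of either fragment. The join is lossy.

No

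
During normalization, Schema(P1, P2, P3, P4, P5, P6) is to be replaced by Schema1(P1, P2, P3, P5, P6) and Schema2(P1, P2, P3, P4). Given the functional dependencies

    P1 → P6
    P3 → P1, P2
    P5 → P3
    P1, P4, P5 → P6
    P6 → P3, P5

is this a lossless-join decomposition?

Yes

Common attributes: Schema1 ∩ Schema2 = {P1, P2, P3}.
Closure of {P1, P2, P3}: P1 → P6 applies, adding P6; P6 → P3, P5 applies, adding P5. So (P1, P2, P3)⁺ = {P1, P2, P3, P5, P6}.
This closure contains every attribute of Schema1, so Schema1 ∩ Schema2 → Schema1. The join is lossless.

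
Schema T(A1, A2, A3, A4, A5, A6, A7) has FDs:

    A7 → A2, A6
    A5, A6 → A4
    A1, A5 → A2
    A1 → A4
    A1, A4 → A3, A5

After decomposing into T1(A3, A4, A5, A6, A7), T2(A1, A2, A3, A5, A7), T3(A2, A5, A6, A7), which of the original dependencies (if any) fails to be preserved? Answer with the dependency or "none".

Check A1 → A4: no single fragment contains all of {A1, A4}, and the restricted closure of {A1} across the fragments never reaches {A4}.
A7 → A2, A6 is preserved.
A5, A6 → A4 is preserved.
A1, A5 → A2 is preserved.
A1, A4 → A3, A5 is preserved.

A1 → A4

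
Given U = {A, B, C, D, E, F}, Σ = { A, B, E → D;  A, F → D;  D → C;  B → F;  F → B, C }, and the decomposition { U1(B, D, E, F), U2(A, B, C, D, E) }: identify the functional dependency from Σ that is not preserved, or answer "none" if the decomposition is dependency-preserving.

none

A, B, E → D lies within U2.
A, F → D: restricted closure across fragments reaches D.
D → C lies within U2.
B → F lies within U1.
F → B, C: restricted closure across fragments reaches B, C.
Every dependency is enforceable on the fragments, so the decomposition is dependency-preserving.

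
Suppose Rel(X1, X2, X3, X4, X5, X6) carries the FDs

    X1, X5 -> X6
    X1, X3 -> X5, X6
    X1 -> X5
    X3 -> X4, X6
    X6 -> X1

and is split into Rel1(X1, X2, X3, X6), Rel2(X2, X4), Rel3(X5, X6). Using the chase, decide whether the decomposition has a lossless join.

Chase test. Columns are X1, X2, X3, X4, X5, X6; row i has aⱼ where attribute j ∈ Reli, else bᵢⱼ.
Initial tableau (one row per fragment):
  row 1: a1 a2 a3 b14 b15 a6
  row 2: b21 a2 b23 a4 b25 b26
  row 3: b31 b32 b33 b34 a5 a6
Rows 1 and 3 agree on X6; apply X6→X1 and equate their X1 entries.
Rows 1 and 3 agree on X1; apply X1→X5 and equate their X5 entries.
No row becomes fully distinguished — the join is lossy.

No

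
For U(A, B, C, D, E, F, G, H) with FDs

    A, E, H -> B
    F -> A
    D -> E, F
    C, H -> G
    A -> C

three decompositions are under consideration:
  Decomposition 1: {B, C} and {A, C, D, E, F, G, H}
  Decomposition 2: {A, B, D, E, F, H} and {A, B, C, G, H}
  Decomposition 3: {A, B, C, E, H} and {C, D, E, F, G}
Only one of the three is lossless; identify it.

Decomposition 1: common = {C}, closure = {C} → lossy.
Decomposition 2: common = {A, B, H}, closure = {A, B, C, G, H} → lossless.
Decomposition 3: common = {C, E}, closure = {C, E} → lossy.

Decomposition 2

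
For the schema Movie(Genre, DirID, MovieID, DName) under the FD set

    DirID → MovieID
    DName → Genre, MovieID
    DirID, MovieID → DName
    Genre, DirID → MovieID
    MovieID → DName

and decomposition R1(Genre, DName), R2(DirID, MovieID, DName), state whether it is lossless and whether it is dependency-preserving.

Lossless test: (DName)⁺ = {Genre, MovieID, DName}, which contains all of one fragment — lossless.
Dependency preservation: DName → Genre, MovieID; Genre, DirID → MovieID are not contained in any single fragment, but the restricted closure of each left-hand side across the fragments still reaches the right-hand side; the remaining FDs each lie inside some fragment. All dependencies are preserved.

lossless and dependency-preserving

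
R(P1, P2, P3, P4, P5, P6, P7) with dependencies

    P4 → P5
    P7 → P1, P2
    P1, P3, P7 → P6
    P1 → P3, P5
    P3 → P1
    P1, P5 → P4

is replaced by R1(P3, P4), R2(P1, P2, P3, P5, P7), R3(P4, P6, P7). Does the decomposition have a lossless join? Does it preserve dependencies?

lossless but not dependency-preserving

Lossless test (chase): Rows 1 and 3 agree on P4; apply P4→P5 and equate their P5 entries. Rows 2 and 3 agree on P7; apply P7→P1, P2 and equate their P1, P2 entries. Rows 2 and 3 agree on P1; apply P1→P3, P5 and equate their P3, P5 entries. Rows 1 and 2 agree on P3; apply P3→P1 and equate their P1 entries. Rows 1 and 2 agree on P1, P5; apply P1, P5→P4 and equate their P4 entries. Rows 2 and 3 agree on P1, P3, P7; apply P1, P3, P7→P6 and equate their P6 entries. Row 2 is now all distinguished symbols — the join is lossless.
Dependency preservation: the restricted closure of {P4} across the fragments never reaches {P5}, so P4 → P5 cannot be enforced without a join — not preserved.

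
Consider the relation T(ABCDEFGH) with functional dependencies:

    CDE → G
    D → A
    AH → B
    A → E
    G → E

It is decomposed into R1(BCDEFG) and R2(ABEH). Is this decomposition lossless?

No

Common attributes: R1 ∩ R2 = {BE}.
No dependency enlarges {BE}, so (BE)⁺ = {BE}.
The closure contains neither all of R1 = {BCDEFG} nor all of R2 = {ABEH}, so the common attributes are not a superkey of either fragment. The join is lossy.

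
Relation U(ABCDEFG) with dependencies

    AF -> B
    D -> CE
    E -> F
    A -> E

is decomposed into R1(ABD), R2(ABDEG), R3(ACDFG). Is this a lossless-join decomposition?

Chase test. Columns are ABCDEFG; row i has aⱼ where attribute j ∈ Ri, else bᵢⱼ.
Initial tableau (one row per fragment):
  row 1: a1 a2 b13 a4 b15 b16 b17
  row 2: a1 a2 b23 a4 a5 b26 a7
  row 3: a1 b32 a3 a4 b35 a6 a7
Rows 1 and 2 agree on D; apply D→CE and equate their CE entries.
Rows 1 and 3 agree on D; apply D→CE and equate their CE entries.
Rows 1 and 2 agree on E; apply E→F and equate their F entries.
Rows 1 and 3 agree on E; apply E→F and equate their F entries.
Rows 1 and 3 agree on AF; apply AF→B and equate their B entries.
Row 2 is now all distinguished symbols — the join is lossless.

Yes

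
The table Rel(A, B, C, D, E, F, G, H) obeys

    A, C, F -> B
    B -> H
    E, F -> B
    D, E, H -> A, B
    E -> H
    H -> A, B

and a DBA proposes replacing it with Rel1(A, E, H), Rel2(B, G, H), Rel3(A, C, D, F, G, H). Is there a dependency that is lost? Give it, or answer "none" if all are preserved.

A, C, F → B: restricted closure across fragments reaches B.
B → H lies within Rel2.
E, F → B: restricted closure across fragments reaches B.
D, E, H → A, B: restricted closure across fragments reaches A, B.
E → H lies within Rel1.
H → A, B: restricted closure across fragments reaches A, B.
Every dependency is enforceable on the fragments, so the decomposition is dependency-preserving.

none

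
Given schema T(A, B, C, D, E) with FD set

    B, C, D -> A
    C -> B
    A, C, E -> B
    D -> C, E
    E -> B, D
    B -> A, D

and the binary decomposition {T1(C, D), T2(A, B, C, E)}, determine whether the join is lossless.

Common attributes: T1 ∩ T2 = {C}.
Closure of {C}: C → B applies, adding B; B → A, D applies, adding A, D; D → C, E applies, adding E. So (C)⁺ = {A, B, C, D, E}.
This closure contains every attribute of T1, so T1 ∩ T2 → T1. The join is lossless.

Yes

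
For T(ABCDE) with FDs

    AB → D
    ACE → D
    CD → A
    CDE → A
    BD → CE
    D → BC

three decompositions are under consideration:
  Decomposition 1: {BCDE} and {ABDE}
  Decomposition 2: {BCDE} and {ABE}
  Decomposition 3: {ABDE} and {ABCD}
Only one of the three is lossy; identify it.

Decomposition 1: common = {BDE}, closure = {ABCDE} → lossless.
Decomposition 2: common = {BE}, closure = {BE} → lossy.
Decomposition 3: common = {ABD}, closure = {ABCDE} → lossless.

Decomposition 2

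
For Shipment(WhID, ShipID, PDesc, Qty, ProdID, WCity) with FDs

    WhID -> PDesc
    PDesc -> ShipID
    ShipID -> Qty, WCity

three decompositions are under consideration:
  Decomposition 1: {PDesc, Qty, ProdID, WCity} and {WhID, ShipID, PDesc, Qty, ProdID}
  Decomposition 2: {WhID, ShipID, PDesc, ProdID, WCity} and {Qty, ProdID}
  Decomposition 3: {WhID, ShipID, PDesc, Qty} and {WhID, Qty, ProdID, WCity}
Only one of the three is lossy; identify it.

Decomposition 2

Decomposition 1: common = {PDesc, Qty, ProdID}, closure = {ShipID, PDesc, Qty, ProdID, WCity} → lossless.
Decomposition 2: common = {ProdID}, closure = {ProdID} → lossy.
Decomposition 3: common = {WhID, Qty}, closure = {WhID, ShipID, PDesc, Qty, WCity} → lossless.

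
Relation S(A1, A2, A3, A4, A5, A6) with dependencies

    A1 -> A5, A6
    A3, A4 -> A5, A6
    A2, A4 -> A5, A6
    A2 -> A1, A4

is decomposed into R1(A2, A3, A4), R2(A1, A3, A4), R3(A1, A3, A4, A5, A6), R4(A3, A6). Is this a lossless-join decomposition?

No

Chase test. Columns are A1, A2, A3, A4, A5, A6; row i has aⱼ where attribute j ∈ Ri, else bᵢⱼ.
Initial tableau (one row per fragment):
  row 1: b11 a2 a3 a4 b15 b16
  row 2: a1 b22 a3 a4 b25 b26
  row 3: a1 b32 a3 a4 a5 a6
  row 4: b41 b42 a3 b44 b45 a6
Rows 2 and 3 agree on A1; apply A1→A5, A6 and equate their A5, A6 entries.
Rows 1 and 2 agree on A3, A4; apply A3, A4→A5, A6 and equate their A5, A6 entries.
No row becomes fully distinguished — the join is lossy.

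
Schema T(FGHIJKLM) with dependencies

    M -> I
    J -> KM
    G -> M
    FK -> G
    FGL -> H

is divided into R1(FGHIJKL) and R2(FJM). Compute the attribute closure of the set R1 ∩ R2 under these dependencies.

FGIJKM

R1 ∩ R2 = {FJ}.
J → KM applies, adding KM
FK → G applies, adding G
M → I applies, adding I
Closure: {FGIJKM}.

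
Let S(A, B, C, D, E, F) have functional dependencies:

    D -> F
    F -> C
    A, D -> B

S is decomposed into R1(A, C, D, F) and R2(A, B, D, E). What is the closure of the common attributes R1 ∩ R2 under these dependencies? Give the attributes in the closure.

R1 ∩ R2 = {A, D}.
D → F applies, adding F
F → C applies, adding C
A, D → B applies, adding B
Closure: {A, B, C, D, F}.

A, B, C, D, F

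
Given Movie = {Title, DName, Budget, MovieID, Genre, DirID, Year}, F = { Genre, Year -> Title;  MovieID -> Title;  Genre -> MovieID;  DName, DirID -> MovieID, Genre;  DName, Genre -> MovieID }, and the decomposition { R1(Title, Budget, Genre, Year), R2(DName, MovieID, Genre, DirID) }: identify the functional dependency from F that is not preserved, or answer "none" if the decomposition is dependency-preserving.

Check MovieID → Title: no single fragment contains all of {Title, MovieID}, and the restricted closure of {MovieID} across the fragments never reaches {Title}.
Genre, Year → Title is preserved.
Genre → MovieID is preserved.
DName, DirID → MovieID, Genre is preserved.
DName, Genre → MovieID is preserved.

MovieID -> Title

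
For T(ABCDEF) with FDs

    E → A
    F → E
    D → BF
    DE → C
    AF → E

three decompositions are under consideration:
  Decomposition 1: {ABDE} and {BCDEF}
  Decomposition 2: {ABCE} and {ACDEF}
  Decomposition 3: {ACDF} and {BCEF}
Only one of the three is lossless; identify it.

Decomposition 1: common = {BDE}, closure = {ABCDEF} → lossless.
Decomposition 2: common = {ACE}, closure = {ACE} → lossy.
Decomposition 3: common = {CF}, closure = {ACEF} → lossy.

Decomposition 1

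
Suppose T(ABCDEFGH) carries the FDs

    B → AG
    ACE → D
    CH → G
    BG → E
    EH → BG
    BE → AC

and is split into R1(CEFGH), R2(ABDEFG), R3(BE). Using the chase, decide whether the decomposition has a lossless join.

No

Chase test. Columns are ABCDEFGH; row i has aⱼ where attribute j ∈ Ri, else bᵢⱼ.
Initial tableau (one row per fragment):
  row 1: b11 b12 a3 b14 a5 a6 a7 a8
  row 2: a1 a2 b23 a4 a5 a6 a7 b28
  row 3: b31 a2 b33 b34 a5 b36 b37 b38
Rows 2 and 3 agree on B; apply B→AG and equate their AG entries.
Rows 2 and 3 agree on BE; apply BE→AC and equate their AC entries.
Rows 2 and 3 agree on ACE; apply ACE→D and equate their D entries.
No row becomes fully distinguished — the join is lossy.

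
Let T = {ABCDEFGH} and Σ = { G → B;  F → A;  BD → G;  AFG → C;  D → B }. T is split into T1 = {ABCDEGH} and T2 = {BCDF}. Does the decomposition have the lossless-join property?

No

Common attributes: T1 ∩ T2 = {BCD}.
Closure of {BCD}: BD → G applies, adding G. So (BCD)⁺ = {BCDG}.
The closure contains neither all of T1 = {ABCDEGH} nor all of T2 = {BCDF}, so the common attributes are not a superkey of either fragment. The join is lossy.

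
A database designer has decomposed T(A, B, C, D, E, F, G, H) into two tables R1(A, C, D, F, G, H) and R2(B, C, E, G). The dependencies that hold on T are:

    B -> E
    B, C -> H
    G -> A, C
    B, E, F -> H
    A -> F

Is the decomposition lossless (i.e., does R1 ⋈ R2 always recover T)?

No

Common attributes: R1 ∩ R2 = {C, G}.
Closure of {C, G}: G → A, C applies, adding A; A → F applies, adding F. So (C, G)⁺ = {A, C, F, G}.
The closure contains neither all of R1 = {A, C, D, F, G, H} nor all of R2 = {B, C, E, G}, so the common attributes are not a superkey of either fragment. The join is lossy.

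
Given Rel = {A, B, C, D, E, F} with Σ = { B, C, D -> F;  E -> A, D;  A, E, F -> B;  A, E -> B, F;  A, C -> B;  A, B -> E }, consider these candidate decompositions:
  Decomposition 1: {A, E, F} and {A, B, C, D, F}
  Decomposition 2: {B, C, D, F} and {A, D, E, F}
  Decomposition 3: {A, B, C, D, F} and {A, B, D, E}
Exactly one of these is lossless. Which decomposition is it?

Decomposition 1: common = {A, F}, closure = {A, F} → lossy.
Decomposition 2: common = {D, F}, closure = {D, F} → lossy.
Decomposition 3: common = {A, B, D}, closure = {A, B, D, E, F} → lossless.

Decomposition 3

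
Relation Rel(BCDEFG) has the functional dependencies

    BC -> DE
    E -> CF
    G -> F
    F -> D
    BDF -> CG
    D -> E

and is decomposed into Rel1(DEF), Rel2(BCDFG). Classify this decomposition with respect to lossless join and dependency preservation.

lossless and dependency-preserving

Lossless test: (DF)⁺ = {CDEF}, which contains all of one fragment — lossless.
Dependency preservation: BC → DE; E → CF are not contained in any single fragment, but the restricted closure of each left-hand side across the fragments still reaches the right-hand side; the remaining FDs each lie inside some fragment. All dependencies are preserved.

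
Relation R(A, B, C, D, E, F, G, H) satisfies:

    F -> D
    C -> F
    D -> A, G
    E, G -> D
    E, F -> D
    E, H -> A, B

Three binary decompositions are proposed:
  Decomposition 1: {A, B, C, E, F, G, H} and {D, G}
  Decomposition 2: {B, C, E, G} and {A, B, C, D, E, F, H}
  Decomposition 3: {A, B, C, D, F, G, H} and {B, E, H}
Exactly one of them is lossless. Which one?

Decomposition 2

Decomposition 1: common = {G}, closure = {G} → lossy.
Decomposition 2: common = {B, C, E}, closure = {A, B, C, D, E, F, G} → lossless.
Decomposition 3: common = {B, H}, closure = {B, H} → lossy.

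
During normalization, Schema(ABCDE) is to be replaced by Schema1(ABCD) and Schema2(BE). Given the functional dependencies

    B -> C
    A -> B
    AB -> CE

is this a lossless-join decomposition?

No

Common attributes: Schema1 ∩ Schema2 = {B}.
Closure of {B}: B → C applies, adding C. So (B)⁺ = {BC}.
The closure contains neither all of Schema1 = {ABCD} nor all of Schema2 = {BE}, so the common attributes are not a superkey of either fragment. The join is lossy.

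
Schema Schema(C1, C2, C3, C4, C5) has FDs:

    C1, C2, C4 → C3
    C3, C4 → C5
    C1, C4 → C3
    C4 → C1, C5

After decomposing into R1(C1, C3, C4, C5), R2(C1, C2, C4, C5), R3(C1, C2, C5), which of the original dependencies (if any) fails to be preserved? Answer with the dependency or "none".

none

C1, C2, C4 → C3: restricted closure across fragments reaches C3.
C3, C4 → C5 lies within R1.
C1, C4 → C3 lies within R1.
C4 → C1, C5 lies within R1.
Every dependency is enforceable on the fragments, so the decomposition is dependency-preserving.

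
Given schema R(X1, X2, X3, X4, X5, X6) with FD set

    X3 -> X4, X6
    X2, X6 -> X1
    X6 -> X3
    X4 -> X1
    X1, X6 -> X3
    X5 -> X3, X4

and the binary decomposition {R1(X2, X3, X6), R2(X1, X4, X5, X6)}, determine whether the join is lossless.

Common attributes: R1 ∩ R2 = {X6}.
Closure of {X6}: X6 → X3 applies, adding X3; X3 → X4, X6 applies, adding X4; X4 → X1 applies, adding X1. So (X6)⁺ = {X1, X3, X4, X6}.
The closure contains neither all of R1 = {X2, X3, X6} nor all of R2 = {X1, X4, X5, X6}, so the common attributes are not a superkey of either fragment. The join is lossy.

No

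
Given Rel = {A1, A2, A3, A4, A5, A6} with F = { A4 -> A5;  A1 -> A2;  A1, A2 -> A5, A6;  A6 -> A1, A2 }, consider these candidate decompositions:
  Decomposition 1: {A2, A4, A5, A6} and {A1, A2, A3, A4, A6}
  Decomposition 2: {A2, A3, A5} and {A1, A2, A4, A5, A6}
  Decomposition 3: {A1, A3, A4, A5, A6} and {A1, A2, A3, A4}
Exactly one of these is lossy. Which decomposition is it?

Decomposition 1: common = {A2, A4, A6}, closure = {A1, A2, A4, A5, A6} → lossless.
Decomposition 2: common = {A2, A5}, closure = {A2, A5} → lossy.
Decomposition 3: common = {A1, A3, A4}, closure = {A1, A2, A3, A4, A5, A6} → lossless.

Decomposition 2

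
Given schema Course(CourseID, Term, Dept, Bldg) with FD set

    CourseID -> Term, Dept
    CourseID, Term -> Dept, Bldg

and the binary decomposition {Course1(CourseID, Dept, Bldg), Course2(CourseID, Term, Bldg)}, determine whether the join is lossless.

Yes

Common attributes: Course1 ∩ Course2 = {CourseID, Bldg}.
Closure of {CourseID, Bldg}: CourseID → Term, Dept applies, adding Term, Dept. So (CourseID, Bldg)⁺ = {CourseID, Term, Dept, Bldg}.
This closure contains every attribute of Course1, so Course1 ∩ Course2 → Course1. The join is lossless.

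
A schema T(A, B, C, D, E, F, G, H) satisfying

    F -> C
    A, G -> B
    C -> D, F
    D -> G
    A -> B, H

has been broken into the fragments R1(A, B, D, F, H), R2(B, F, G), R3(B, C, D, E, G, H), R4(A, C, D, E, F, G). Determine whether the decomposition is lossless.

Chase test. Columns are A, B, C, D, E, F, G, H; row i has aⱼ where attribute j ∈ Ri, else bᵢⱼ.
Initial tableau (one row per fragment):
  row 1: a1 a2 b13 a4 b15 a6 b17 a8
  row 2: b21 a2 b23 b24 b25 a6 a7 b28
  row 3: b31 a2 a3 a4 a5 b36 a7 a8
  row 4: a1 b42 a3 a4 a5 a6 a7 b48
Rows 1 and 2 agree on F; apply F→C and equate their C entries.
Rows 1 and 4 agree on F; apply F→C and equate their C entries.
Rows 1 and 2 agree on C; apply C→D, F and equate their D, F entries.
Rows 1 and 3 agree on C; apply C→D, F and equate their D, F entries.
Rows 1 and 2 agree on D; apply D→G and equate their G entries.
Rows 1 and 4 agree on A; apply A→B, H and equate their B, H entries.
Row 4 is now all distinguished symbols — the join is lossless.

Yes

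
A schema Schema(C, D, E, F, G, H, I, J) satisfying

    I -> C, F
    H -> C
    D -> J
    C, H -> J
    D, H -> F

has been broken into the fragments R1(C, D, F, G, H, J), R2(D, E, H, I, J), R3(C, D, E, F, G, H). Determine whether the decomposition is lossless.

Chase test. Columns are C, D, E, F, G, H, I, J; row i has aⱼ where attribute j ∈ Ri, else bᵢⱼ.
Initial tableau (one row per fragment):
  row 1: a1 a2 b13 a4 a5 a6 b17 a8
  row 2: b21 a2 a3 b24 b25 a6 a7 a8
  row 3: a1 a2 a3 a4 a5 a6 b37 b38
Rows 1 and 2 agree on H; apply H→C and equate their C entries.
Rows 1 and 3 agree on D; apply D→J and equate their J entries.
Rows 1 and 2 agree on D, H; apply D, H→F and equate their F entries.
No row becomes fully distinguished — the join is lossy.

No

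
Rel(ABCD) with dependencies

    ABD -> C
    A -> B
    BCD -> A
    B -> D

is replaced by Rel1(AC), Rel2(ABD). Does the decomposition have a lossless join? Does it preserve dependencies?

lossless but not dependency-preserving

Lossless test: (A)⁺ = {ABCD}, which contains all of one fragment — lossless.
Dependency preservation: the restricted closure of {BCD} across the fragments never reaches {A}, so BCD → A cannot be enforced without a join — not preserved.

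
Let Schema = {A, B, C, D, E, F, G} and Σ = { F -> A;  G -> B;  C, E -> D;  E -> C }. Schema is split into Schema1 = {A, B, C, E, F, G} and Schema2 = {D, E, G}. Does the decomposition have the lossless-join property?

Common attributes: Schema1 ∩ Schema2 = {E, G}.
Closure of {E, G}: G → B applies, adding B; E → C applies, adding C; C, E → D applies, adding D. So (E, G)⁺ = {B, C, D, E, G}.
This closure contains every attribute of Schema2, so Schema1 ∩ Schema2 → Schema2. The join is lossless.

Yes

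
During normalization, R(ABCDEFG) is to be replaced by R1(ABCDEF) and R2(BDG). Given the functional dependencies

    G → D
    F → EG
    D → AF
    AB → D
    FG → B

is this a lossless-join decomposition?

Common attributes: R1 ∩ R2 = {BD}.
Closure of {BD}: D → AF applies, adding AF; F → EG applies, adding EG. So (BD)⁺ = {ABDEFG}.
This closure contains every attribute of R2, so R1 ∩ R2 → R2. The join is lossless.

Yes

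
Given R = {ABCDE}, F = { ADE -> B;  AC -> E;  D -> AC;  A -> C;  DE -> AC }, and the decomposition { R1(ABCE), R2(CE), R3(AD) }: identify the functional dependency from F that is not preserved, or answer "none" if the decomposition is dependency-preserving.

ADE -> B

Check ADE → B: no single fragment contains all of {ABDE}, and the restricted closure of {ADE} across the fragments never reaches {B}.
AC → E is preserved.
D → AC is preserved.
A → C is preserved.
DE → AC is preserved.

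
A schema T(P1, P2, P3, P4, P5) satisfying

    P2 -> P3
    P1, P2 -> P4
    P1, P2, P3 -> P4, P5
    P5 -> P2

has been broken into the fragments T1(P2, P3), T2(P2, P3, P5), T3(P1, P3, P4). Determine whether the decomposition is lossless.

No

Chase test. Columns are P1, P2, P3, P4, P5; row i has aⱼ where attribute j ∈ Ti, else bᵢⱼ.
Initial tableau (one row per fragment):
  row 1: b11 a2 a3 b14 b15
  row 2: b21 a2 a3 b24 a5
  row 3: a1 b32 a3 a4 b35
No row becomes fully distinguished — the join is lossy.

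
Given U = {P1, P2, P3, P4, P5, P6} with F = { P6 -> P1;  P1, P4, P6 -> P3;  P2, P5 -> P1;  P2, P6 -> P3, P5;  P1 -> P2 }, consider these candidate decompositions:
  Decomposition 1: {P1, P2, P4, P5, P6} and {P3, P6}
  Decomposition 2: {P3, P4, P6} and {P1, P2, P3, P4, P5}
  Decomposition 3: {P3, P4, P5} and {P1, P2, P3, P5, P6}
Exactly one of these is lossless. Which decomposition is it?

Decomposition 1: common = {P6}, closure = {P1, P2, P3, P5, P6} → lossless.
Decomposition 2: common = {P3, P4}, closure = {P3, P4} → lossy.
Decomposition 3: common = {P3, P5}, closure = {P3, P5} → lossy.

Decomposition 1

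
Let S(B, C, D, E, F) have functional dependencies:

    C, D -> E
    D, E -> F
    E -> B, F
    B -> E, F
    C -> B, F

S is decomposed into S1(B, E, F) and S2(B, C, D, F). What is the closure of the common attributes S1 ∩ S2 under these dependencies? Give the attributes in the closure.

B, E, F

S1 ∩ S2 = {B, F}.
B → E, F applies, adding E
Closure: {B, E, F}.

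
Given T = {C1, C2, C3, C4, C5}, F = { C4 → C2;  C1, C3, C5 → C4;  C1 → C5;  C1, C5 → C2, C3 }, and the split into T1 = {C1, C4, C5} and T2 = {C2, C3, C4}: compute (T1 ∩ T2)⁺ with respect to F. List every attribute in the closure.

T1 ∩ T2 = {C4}.
C4 → C2 applies, adding C2
Closure: {C2, C4}.

C2, C4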